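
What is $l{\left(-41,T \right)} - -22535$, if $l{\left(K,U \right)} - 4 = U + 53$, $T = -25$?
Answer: $22567$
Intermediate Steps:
$l{\left(K,U \right)} = 57 + U$ ($l{\left(K,U \right)} = 4 + \left(U + 53\right) = 4 + \left(53 + U\right) = 57 + U$)
$l{\left(-41,T \right)} - -22535 = \left(57 - 25\right) - -22535 = 32 + 22535 = 22567$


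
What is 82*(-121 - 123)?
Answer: -20008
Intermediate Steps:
82*(-121 - 123) = 82*(-244) = -20008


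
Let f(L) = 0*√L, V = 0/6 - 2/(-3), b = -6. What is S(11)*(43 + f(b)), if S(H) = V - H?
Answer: -1333/3 ≈ -444.33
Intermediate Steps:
V = ⅔ (V = 0*(⅙) - 2*(-⅓) = 0 + ⅔ = ⅔ ≈ 0.66667)
S(H) = ⅔ - H
f(L) = 0
S(11)*(43 + f(b)) = (⅔ - 1*11)*(43 + 0) = (⅔ - 11)*43 = -31/3*43 = -1333/3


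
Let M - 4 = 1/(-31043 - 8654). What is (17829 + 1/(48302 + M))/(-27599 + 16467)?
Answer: -17094474468323/10673379862046 ≈ -1.6016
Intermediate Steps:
M = 158787/39697 (M = 4 + 1/(-31043 - 8654) = 4 + 1/(-39697) = 4 - 1/39697 = 158787/39697 ≈ 4.0000)
(17829 + 1/(48302 + M))/(-27599 + 16467) = (17829 + 1/(48302 + 158787/39697))/(-27599 + 16467) = (17829 + 1/(1917603281/39697))/(-11132) = (17829 + 39697/1917603281)*(-1/11132) = (34188948936646/1917603281)*(-1/11132) = -17094474468323/10673379862046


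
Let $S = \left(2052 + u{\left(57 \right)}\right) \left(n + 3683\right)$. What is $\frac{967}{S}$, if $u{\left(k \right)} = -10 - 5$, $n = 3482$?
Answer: $\frac{967}{14595105} \approx 6.6255 \cdot 10^{-5}$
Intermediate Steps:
$u{\left(k \right)} = -15$
$S = 14595105$ ($S = \left(2052 - 15\right) \left(3482 + 3683\right) = 2037 \cdot 7165 = 14595105$)
$\frac{967}{S} = \frac{967}{14595105}$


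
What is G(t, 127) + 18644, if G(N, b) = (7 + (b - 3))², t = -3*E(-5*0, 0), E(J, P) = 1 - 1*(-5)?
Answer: 35805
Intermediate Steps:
E(J, P) = 6 (E(J, P) = 1 + 5 = 6)
t = -18 (t = -3*6 = -18)
G(N, b) = (4 + b)² (G(N, b) = (7 + (-3 + b))² = (4 + b)²)
G(t, 127) + 18644 = (4 + 127)² + 18644 = 131² + 18644 = 17161 + 18644 = 35805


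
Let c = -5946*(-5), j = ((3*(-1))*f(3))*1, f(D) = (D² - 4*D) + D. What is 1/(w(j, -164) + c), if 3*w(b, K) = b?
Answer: 1/29730 ≈ 3.3636e-5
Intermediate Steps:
f(D) = D² - 3*D
j = 0 (j = ((3*(-1))*(3*(-3 + 3)))*1 = -9*0*1 = -3*0*1 = 0*1 = 0)
w(b, K) = b/3
c = 29730
1/(w(j, -164) + c) = 1/((⅓)*0 + 29730) = 1/(0 + 29730) = 1/29730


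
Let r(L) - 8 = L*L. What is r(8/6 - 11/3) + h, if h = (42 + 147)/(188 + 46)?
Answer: 3335/234 ≈ 14.252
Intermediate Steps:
h = 21/26 (h = 189/234 = 189*(1/234) = 21/26 ≈ 0.80769)
r(L) = 8 + L² (r(L) = 8 + L*L = 8 + L²)
r(8/6 - 11/3) + h = (8 + (8/6 - 11/3)²) + 21/26 = (8 + (8*(⅙) - 11*⅓)²) + 21/26 = (8 + (4/3 - 11/3)²) + 21/26 = (8 + (-7/3)²) + 21/26 = (8 + 49/9) + 21/26 = 121/9 + 21/26 = 3335/234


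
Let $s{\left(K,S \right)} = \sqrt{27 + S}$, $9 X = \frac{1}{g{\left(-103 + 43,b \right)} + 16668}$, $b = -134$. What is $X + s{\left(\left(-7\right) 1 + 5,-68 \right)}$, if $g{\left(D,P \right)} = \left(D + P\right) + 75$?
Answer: $\frac{1}{148941} + i \sqrt{41} \approx 6.7141 \cdot 10^{-6} + 6.4031 i$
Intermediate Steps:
$g{\left(D,P \right)} = 75 + D + P$
$X = \frac{1}{148941}$ ($X = \frac{1}{9 \left(\left(75 + \left(-103 + 43\right) - 134\right) + 16668\right)} = \frac{1}{9 \left(\left(75 - 60 - 134\right) + 16668\right)} = \frac{1}{9 \left(-119 + 16668\right)} = \frac{1}{9 \cdot 16549} = \frac{1}{9} \cdot \frac{1}{16549} = \frac{1}{148941} \approx 6.7141 \cdot 10^{-6}$)
$X + s{\left(\left(-7\right) 1 + 5,-68 \right)} = \frac{1}{148941} + \sqrt{27 - 68} = \frac{1}{148941} + \sqrt{-41} = \frac{1}{148941} + i \sqrt{41}$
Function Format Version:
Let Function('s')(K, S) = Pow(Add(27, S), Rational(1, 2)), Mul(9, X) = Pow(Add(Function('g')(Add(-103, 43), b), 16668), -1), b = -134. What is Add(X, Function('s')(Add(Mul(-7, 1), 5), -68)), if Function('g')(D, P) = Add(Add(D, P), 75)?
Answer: Add(Rational(1, 148941), Mul(I, Pow(41, Rational(1, 2)))) ≈ Add(6.7141e-6, Mul(6.4031, I))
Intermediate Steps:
Function('g')(D, P) = Add(75, D, P)
X = Rational(1, 148941) (X = Mul(Rational(1, 9), Pow(Add(Add(75, Add(-103, 43), -134), 16668), -1)) = Mul(Rational(1, 9), Pow(Add(Add(75, -60, -134), 16668), -1)) = Mul(Rational(1, 9), Pow(Add(-119, 16668), -1)) = Mul(Rational(1, 9), Pow(16549, -1)) = Mul(Rational(1, 9), Rational(1, 16549)) = Rational(1, 148941) ≈ 6.7141e-6)
Add(X, Function('s')(Add(Mul(-7, 1), 5), -68)) = Add(Rational(1, 148941), Pow(Add(27, -68), Rational(1, 2))) = Add(Rational(1, 148941), Pow(-41, Rational(1, 2))) = Add(Rational(1, 148941), Mul(I, Pow(41, Rational(1, 2))))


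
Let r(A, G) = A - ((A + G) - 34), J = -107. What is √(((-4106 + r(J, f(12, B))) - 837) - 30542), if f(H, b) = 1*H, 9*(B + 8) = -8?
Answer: I*√35463 ≈ 188.32*I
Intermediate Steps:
B = -80/9 (B = -8 + (⅑)*(-8) = -8 - 8/9 = -80/9 ≈ -8.8889)
f(H, b) = H
r(A, G) = 34 - G (r(A, G) = A - (-34 + A + G) = A + (34 - A - G) = 34 - G)
√(((-4106 + r(J, f(12, B))) - 837) - 30542) = √(((-4106 + (34 - 1*12)) - 837) - 30542) = √(((-4106 + (34 - 12)) - 837) - 30542) = √(((-4106 + 22) - 837) - 30542) = √((-4084 - 837) - 30542) = √(-4921 - 30542) = √(-35463) = I*√35463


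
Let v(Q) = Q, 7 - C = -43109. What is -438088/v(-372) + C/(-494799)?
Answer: 18062455430/15338769 ≈ 1177.6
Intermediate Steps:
C = 43116 (C = 7 - 1*(-43109) = 7 + 43109 = 43116)
-438088/v(-372) + C/(-494799) = -438088/(-372) + 43116/(-494799) = -438088*(-1/372) + 43116*(-1/494799) = 109522/93 - 14372/164933 = 18062455430/15338769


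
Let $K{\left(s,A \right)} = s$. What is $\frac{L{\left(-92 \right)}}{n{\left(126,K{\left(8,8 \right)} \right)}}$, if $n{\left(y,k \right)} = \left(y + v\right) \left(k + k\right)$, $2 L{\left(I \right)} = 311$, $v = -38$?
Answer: $\frac{311}{2816} \approx 0.11044$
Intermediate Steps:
$L{\left(I \right)} = \frac{311}{2}$ ($L{\left(I \right)} = \frac{1}{2} \cdot 311 = \frac{311}{2}$)
$n{\left(y,k \right)} = 2 k \left(-38 + y\right)$ ($n{\left(y,k \right)} = \left(y - 38\right) \left(k + k\right) = \left(-38 + y\right) 2 k = 2 k \left(-38 + y\right)$)
$\frac{L{\left(-92 \right)}}{n{\left(126,K{\left(8,8 \right)} \right)}} = \frac{311}{2 \cdot 2 \cdot 8 \left(-38 + 126\right)} = \frac{311}{2 \cdot 2 \cdot 8 \cdot 88} = \frac{311}{2 \cdot 1408} = \frac{311}{2} \cdot \frac{1}{1408} = \frac{311}{2816}$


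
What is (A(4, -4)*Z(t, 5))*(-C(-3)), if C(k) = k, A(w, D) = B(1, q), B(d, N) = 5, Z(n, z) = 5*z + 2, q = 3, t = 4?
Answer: 405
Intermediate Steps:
Z(n, z) = 2 + 5*z
A(w, D) = 5
(A(4, -4)*Z(t, 5))*(-C(-3)) = (5*(2 + 5*5))*(-1*(-3)) = (5*(2 + 25))*3 = (5*27)*3 = 135*3 = 405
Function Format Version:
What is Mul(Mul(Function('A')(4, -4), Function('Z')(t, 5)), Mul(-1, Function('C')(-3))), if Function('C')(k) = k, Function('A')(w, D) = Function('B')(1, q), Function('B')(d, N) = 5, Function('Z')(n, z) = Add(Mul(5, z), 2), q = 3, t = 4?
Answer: 405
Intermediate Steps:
Function('Z')(n, z) = Add(2, Mul(5, z))
Function('A')(w, D) = 5
Mul(Mul(Function('A')(4, -4), Function('Z')(t, 5)), Mul(-1, Function('C')(-3))) = Mul(Mul(5, Add(2, Mul(5, 5))), Mul(-1, -3)) = Mul(Mul(5, Add(2, 25)), 3) = Mul(Mul(5, 27), 3) = Mul(135, 3) = 405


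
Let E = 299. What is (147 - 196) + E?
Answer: 250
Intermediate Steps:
(147 - 196) + E = (147 - 196) + 299 = -49 + 299 = 250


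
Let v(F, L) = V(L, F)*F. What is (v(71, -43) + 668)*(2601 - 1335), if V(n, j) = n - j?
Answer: -9401316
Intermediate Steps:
v(F, L) = F*(L - F) (v(F, L) = (L - F)*F = F*(L - F))
(v(71, -43) + 668)*(2601 - 1335) = (71*(-43 - 1*71) + 668)*(2601 - 1335) = (71*(-43 - 71) + 668)*1266 = (71*(-114) + 668)*1266 = (-8094 + 668)*1266 = -7426*1266 = -9401316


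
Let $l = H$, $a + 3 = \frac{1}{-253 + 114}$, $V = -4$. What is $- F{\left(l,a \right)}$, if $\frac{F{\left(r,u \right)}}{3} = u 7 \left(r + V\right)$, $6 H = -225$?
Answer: $- \frac{364287}{139} \approx -2620.8$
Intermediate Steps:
$a = - \frac{418}{139}$ ($a = -3 + \frac{1}{-253 + 114} = -3 + \frac{1}{-139} = -3 - \frac{1}{139} = - \frac{418}{139} \approx -3.0072$)
$H = - \frac{75}{2}$ ($H = \frac{1}{6} \left(-225\right) = - \frac{75}{2} \approx -37.5$)
$l = - \frac{75}{2} \approx -37.5$
$F{\left(r,u \right)} = 21 u \left(-4 + r\right)$ ($F{\left(r,u \right)} = 3 u 7 \left(r - 4\right) = 3 \cdot 7 u \left(-4 + r\right) = 21 u \left(-4 + r\right)$)
$- F{\left(l,a \right)} = - \frac{21 \left(-418\right) \left(-4 - \frac{75}{2}\right)}{139} = - \frac{21 \left(-418\right) \left(-83\right)}{139 \cdot 2} = \left(-1\right) \frac{364287}{139} = - \frac{364287}{139}$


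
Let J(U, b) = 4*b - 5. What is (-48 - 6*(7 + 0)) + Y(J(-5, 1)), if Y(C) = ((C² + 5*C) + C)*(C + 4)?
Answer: -105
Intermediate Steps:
J(U, b) = -5 + 4*b
Y(C) = (4 + C)*(C² + 6*C) (Y(C) = (C² + 6*C)*(4 + C) = (4 + C)*(C² + 6*C))
(-48 - 6*(7 + 0)) + Y(J(-5, 1)) = (-48 - 6*(7 + 0)) + (-5 + 4*1)*(24 + (-5 + 4*1)² + 10*(-5 + 4*1)) = (-48 - 6*7) + (-5 + 4)*(24 + (-5 + 4)² + 10*(-5 + 4)) = (-48 - 42) - (24 + (-1)² + 10*(-1)) = -90 - (24 + 1 - 10) = -90 - 1*15 = -90 - 15 = -105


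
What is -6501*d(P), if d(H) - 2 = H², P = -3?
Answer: -71511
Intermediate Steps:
d(H) = 2 + H²
-6501*d(P) = -6501*(2 + (-3)²) = -6501*(2 + 9) = -6501*11 = -71511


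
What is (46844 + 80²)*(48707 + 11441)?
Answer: 3202520112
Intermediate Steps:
(46844 + 80²)*(48707 + 11441) = (46844 + 6400)*60148 = 53244*60148 = 3202520112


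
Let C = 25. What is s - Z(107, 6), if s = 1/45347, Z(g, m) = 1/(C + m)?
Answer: -45316/1405757 ≈ -0.032236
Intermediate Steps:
Z(g, m) = 1/(25 + m)
s = 1/45347 ≈ 2.2052e-5
s - Z(107, 6) = 1/45347 - 1/(25 + 6) = 1/45347 - 1/31 = -45316/1405757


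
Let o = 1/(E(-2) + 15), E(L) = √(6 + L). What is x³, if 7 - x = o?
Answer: 1643032/4913 ≈ 334.43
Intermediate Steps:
o = 1/17 (o = 1/(√(6 - 2) + 15) = 1/(√4 + 15) = 1/(2 + 15) = 1/17 ≈ 0.058824)
x = 118/17 (x = 7 - 1*1/17 = 7 - 1/17 = 118/17 ≈ 6.9412)
x³ = (118/17)³ = 1643032/4913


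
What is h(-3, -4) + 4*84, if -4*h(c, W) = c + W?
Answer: 1351/4 ≈ 337.75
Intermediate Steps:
h(c, W) = -W/4 - c/4 (h(c, W) = -(c + W)/4 = -(W + c)/4 = -W/4 - c/4)
h(-3, -4) + 4*84 = (-¼*(-4) - ¼*(-3)) + 4*84 = (1 + ¾) + 336 = 7/4 + 336 = 1351/4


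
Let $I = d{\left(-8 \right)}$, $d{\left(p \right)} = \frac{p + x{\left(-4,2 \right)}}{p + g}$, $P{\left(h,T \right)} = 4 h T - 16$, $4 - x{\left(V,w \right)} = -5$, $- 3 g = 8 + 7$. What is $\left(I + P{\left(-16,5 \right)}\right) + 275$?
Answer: $- \frac{794}{13} \approx -61.077$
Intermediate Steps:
$g = -5$ ($g = - \frac{8 + 7}{3} = \left(- \frac{1}{3}\right) 15 = -5$)
$x{\left(V,w \right)} = 9$ ($x{\left(V,w \right)} = 4 - -5 = 4 + 5 = 9$)
$P{\left(h,T \right)} = -16 + 4 T h$ ($P{\left(h,T \right)} = 4 T h - 16 = -16 + 4 T h$)
$d{\left(p \right)} = \frac{9 + p}{-5 + p}$ ($d{\left(p \right)} = \frac{p + 9}{p - 5} = \frac{9 + p}{-5 + p}$)
$I = - \frac{1}{13}$ ($I = \frac{9 - 8}{-5 - 8} = \frac{1}{-13} \cdot 1 = \left(- \frac{1}{13}\right) 1 = - \frac{1}{13} \approx -0.076923$)
$\left(I + P{\left(-16,5 \right)}\right) + 275 = \left(- \frac{1}{13} + \left(-16 + 4 \cdot 5 \left(-16\right)\right)\right) + 275 = \left(- \frac{1}{13} - 336\right) + 275 = - \frac{4369}{13} + 275 = - \frac{794}{13}$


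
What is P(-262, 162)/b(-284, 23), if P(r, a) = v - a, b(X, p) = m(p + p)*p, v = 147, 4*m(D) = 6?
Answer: -10/23 ≈ -0.43478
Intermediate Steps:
m(D) = 3/2 (m(D) = (1/4)*6 = 3/2)
b(X, p) = 3*p/2
P(r, a) = 147 - a
P(-262, 162)/b(-284, 23) = (147 - 1*162)/(((3/2)*23)) = (147 - 162)/(69/2) = -15*2/69 = -10/23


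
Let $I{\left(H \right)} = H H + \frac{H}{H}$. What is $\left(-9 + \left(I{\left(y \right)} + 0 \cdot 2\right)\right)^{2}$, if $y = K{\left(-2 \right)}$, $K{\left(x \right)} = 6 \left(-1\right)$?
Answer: $784$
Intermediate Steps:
$K{\left(x \right)} = -6$
$y = -6$
$I{\left(H \right)} = 1 + H^{2}$ ($I{\left(H \right)} = H^{2} + 1 = 1 + H^{2}$)
$\left(-9 + \left(I{\left(y \right)} + 0 \cdot 2\right)\right)^{2} = \left(-9 + \left(\left(1 + \left(-6\right)^{2}\right) + 0 \cdot 2\right)\right)^{2} = \left(-9 + \left(\left(1 + 36\right) + 0\right)\right)^{2} = \left(-9 + \left(37 + 0\right)\right)^{2} = \left(-9 + 37\right)^{2} = 28^{2} = 784$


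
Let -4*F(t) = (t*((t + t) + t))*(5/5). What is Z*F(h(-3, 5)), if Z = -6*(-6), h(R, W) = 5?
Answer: -675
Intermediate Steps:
F(t) = -3*t²/4 (F(t) = -t*((t + t) + t)*5/5/4 = -t*(2*t + t)*5*(⅕)/4 = -t*(3*t)/4 = -3*t²/4)
Z = 36
Z*F(h(-3, 5)) = 36*(-¾*5²) = 36*(-¾*25) = 36*(-75/4) = -675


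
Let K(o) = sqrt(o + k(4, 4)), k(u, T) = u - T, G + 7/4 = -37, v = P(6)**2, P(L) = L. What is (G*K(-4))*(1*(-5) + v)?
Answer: -4805*I/2 ≈ -2402.5*I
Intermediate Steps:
v = 36 (v = 6**2 = 36)
G = -155/4 (G = -7/4 - 37 = -155/4 ≈ -38.750)
K(o) = sqrt(o) (K(o) = sqrt(o + (4 - 1*4)) = sqrt(o + (4 - 4)) = sqrt(o + 0) = sqrt(o))
(G*K(-4))*(1*(-5) + v) = (-155*I/2)*(1*(-5) + 36) = (-155*I/2)*(-5 + 36) = -155*I/2*31 = -4805*I/2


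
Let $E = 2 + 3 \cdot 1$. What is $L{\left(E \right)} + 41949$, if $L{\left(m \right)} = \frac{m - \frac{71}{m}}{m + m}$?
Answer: $\frac{1048702}{25} \approx 41948.0$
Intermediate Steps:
$E = 5$ ($E = 2 + 3 = 5$)
$L{\left(m \right)} = \frac{m - \frac{71}{m}}{2 m}$
$L{\left(E \right)} + 41949 = \frac{-71 + 5^{2}}{2 \cdot 25} + 41949 = \frac{1}{2} \cdot \frac{1}{25} \left(-71 + 25\right) + 41949 = \frac{1}{2} \cdot \frac{1}{25} \left(-46\right) + 41949 = - \frac{23}{25} + 41949 = \frac{1048702}{25}$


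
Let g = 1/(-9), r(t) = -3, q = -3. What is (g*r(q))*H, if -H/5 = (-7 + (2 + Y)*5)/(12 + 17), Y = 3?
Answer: -30/29 ≈ -1.0345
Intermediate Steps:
g = -1/9 ≈ -0.11111
H = -90/29 (H = -5*(-7 + (2 + 3)*5)/(12 + 17) = -5*(-7 + 5*5)/29 = -5*(-7 + 25)/29 = -90/29 ≈ -3.1034)
(g*r(q))*H = -1/9*(-3)*(-90/29) = (1/3)*(-90/29) = -30/29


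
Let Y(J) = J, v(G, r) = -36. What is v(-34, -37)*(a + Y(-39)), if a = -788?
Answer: 29772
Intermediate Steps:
v(-34, -37)*(a + Y(-39)) = -36*(-788 - 39) = -36*(-827) = 29772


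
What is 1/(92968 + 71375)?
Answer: 1/164343 ≈ 6.0848e-6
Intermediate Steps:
1/(92968 + 71375) = 1/164343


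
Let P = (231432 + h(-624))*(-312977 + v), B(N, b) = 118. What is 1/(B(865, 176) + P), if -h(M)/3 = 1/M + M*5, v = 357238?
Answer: 208/2216800568901 ≈ 9.3829e-11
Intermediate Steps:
h(M) = -15*M - 3/M (h(M) = -3*(1/M + M*5) = -3*(1/M + 5*M) = -15*M - 3/M)
P = 2216800544357/208 (P = (231432 + (-15*(-624) - 3/(-624)))*(-312977 + 357238) = (231432 + (9360 - 3*(-1/624)))*44261 = (231432 + (9360 + 1/208))*44261 = (231432 + 1946881/208)*44261 = (50084737/208)*44261 = 2216800544357/208 ≈ 1.0658e+10)
1/(B(865, 176) + P) = 1/(118 + 2216800544357/208) = 1/(2216800568901/208) = 208/2216800568901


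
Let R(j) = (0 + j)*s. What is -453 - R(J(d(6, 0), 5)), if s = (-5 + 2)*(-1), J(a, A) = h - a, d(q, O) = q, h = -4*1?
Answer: -423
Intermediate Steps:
h = -4
J(a, A) = -4 - a
s = 3 (s = -3*(-1) = 3)
R(j) = 3*j (R(j) = (0 + j)*3 = j*3 = 3*j)
-453 - R(J(d(6, 0), 5)) = -453 - 3*(-4 - 1*6) = -453 - 3*(-4 - 6) = -453 - 3*(-10) = -453 - 1*(-30) = -453 + 30 = -423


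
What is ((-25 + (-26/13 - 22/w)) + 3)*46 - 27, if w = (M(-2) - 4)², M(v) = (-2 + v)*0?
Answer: -4777/4 ≈ -1194.3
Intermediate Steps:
M(v) = 0
w = 16 (w = (0 - 4)² = (-4)² = 16)
((-25 + (-26/13 - 22/w)) + 3)*46 - 27 = ((-25 + (-26/13 - 22/16)) + 3)*46 - 27 = ((-25 + (-26*1/13 - 22*1/16)) + 3)*46 - 27 = ((-25 + (-2 - 11/8)) + 3)*46 - 27 = ((-25 - 27/8) + 3)*46 - 27 = (-227/8 + 3)*46 - 27 = -203/8*46 - 27 = -4669/4 - 27 = -4777/4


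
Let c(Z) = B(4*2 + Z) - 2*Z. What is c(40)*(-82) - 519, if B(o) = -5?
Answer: 6451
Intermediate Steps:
c(Z) = -5 - 2*Z
c(40)*(-82) - 519 = (-5 - 2*40)*(-82) - 519 = (-5 - 80)*(-82) - 519 = -85*(-82) - 519 = 6970 - 519 = 6451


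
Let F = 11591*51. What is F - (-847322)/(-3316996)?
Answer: 980405742557/1658498 ≈ 5.9114e+5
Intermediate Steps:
F = 591141
F - (-847322)/(-3316996) = 591141 - (-847322)/(-3316996) = 591141 - (-847322)*(-1)/3316996 = 591141 - 1*423661/1658498 = 591141 - 423661/1658498 = 980405742557/1658498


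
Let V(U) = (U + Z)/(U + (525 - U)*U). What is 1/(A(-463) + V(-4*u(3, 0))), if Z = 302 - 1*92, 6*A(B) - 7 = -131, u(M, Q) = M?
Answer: -3228/66811 ≈ -0.048315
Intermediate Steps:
A(B) = -62/3 (A(B) = 7/6 + (⅙)*(-131) = 7/6 - 131/6 = -62/3)
Z = 210 (Z = 302 - 92 = 210)
V(U) = (210 + U)/(U + U*(525 - U)) (V(U) = (U + 210)/(U + (525 - U)*U) = (210 + U)/(U + U*(525 - U)))
1/(A(-463) + V(-4*u(3, 0))) = 1/(-62/3 + (-210 - (-4)*3)/(((-4*3))*(-526 - 4*3))) = 1/(-62/3 + (-210 - 1*(-12))/((-12)*(-526 - 12))) = 1/(-62/3 - 1/12*(-210 + 12)/(-538)) = 1/(-62/3 - 1/12*(-1/538)*(-198)) = 1/(-62/3 - 33/1076) = 1/(-66811/3228) = -3228/66811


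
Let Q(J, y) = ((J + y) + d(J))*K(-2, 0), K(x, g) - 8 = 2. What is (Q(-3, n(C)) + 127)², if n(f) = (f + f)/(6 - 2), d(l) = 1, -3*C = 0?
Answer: 11449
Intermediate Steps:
C = 0 (C = -⅓*0 = 0)
n(f) = f/2 (n(f) = (2*f)/4 = (2*f)*(¼) = f/2)
K(x, g) = 10 (K(x, g) = 8 + 2 = 10)
Q(J, y) = 10 + 10*J + 10*y (Q(J, y) = ((J + y) + 1)*10 = (1 + J + y)*10 = 10 + 10*J + 10*y)
(Q(-3, n(C)) + 127)² = ((10 + 10*(-3) + 10*((½)*0)) + 127)² = ((10 - 30 + 10*0) + 127)² = ((10 - 30 + 0) + 127)² = (-20 + 127)² = 107² = 11449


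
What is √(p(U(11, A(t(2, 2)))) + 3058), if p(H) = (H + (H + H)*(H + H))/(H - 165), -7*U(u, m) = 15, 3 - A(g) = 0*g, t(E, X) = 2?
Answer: √911609790/546 ≈ 55.298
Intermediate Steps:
A(g) = 3 (A(g) = 3 - 0*g = 3 - 1*0 = 3 + 0 = 3)
U(u, m) = -15/7 (U(u, m) = -⅐*15 = -15/7)
p(H) = (H + 4*H²)/(-165 + H) (p(H) = (H + (2*H)*(2*H))/(-165 + H) = (H + 4*H²)/(-165 + H))
√(p(U(11, A(t(2, 2)))) + 3058) = √(-15*(1 + 4*(-15/7))/(7*(-165 - 15/7)) + 3058) = √(-15*(1 - 60/7)/(7*(-1170/7)) + 3058) = √(-15/7*(-7/1170)*(-53/7) + 3058) = √(-53/546 + 3058) = √(1669615/546) = √911609790/546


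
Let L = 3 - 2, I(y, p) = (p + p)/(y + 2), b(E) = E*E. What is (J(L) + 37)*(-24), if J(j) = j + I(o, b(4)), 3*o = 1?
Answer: -8688/7 ≈ -1241.1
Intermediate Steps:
o = 1/3 (o = (1/3)*1 = 1/3 ≈ 0.33333)
b(E) = E**2
I(y, p) = 2*p/(2 + y) (I(y, p) = (2*p)/(2 + y) = 2*p/(2 + y))
L = 1
J(j) = 96/7 + j (J(j) = j + 2*4**2/(2 + 1/3) = j + 2*16/(7/3) = j + 2*16*(3/7) = j + 96/7 = 96/7 + j)
(J(L) + 37)*(-24) = ((96/7 + 1) + 37)*(-24) = (103/7 + 37)*(-24) = (362/7)*(-24) = -8688/7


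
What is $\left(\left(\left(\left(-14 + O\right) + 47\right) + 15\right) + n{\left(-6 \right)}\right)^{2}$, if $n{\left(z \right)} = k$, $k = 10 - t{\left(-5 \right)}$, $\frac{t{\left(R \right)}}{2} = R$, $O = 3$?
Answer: $5041$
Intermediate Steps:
$t{\left(R \right)} = 2 R$
$k = 20$ ($k = 10 - 2 \left(-5\right) = 10 - -10 = 10 + 10 = 20$)
$n{\left(z \right)} = 20$
$\left(\left(\left(\left(-14 + O\right) + 47\right) + 15\right) + n{\left(-6 \right)}\right)^{2} = \left(\left(\left(\left(-14 + 3\right) + 47\right) + 15\right) + 20\right)^{2} = \left(\left(\left(-11 + 47\right) + 15\right) + 20\right)^{2} = \left(\left(36 + 15\right) + 20\right)^{2} = \left(51 + 20\right)^{2} = 71^{2} = 5041$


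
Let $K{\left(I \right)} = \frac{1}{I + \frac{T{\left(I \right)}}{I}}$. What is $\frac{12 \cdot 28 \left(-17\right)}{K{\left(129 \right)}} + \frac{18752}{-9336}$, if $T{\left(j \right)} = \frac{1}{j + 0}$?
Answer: $- \frac{1589963162696}{2157783} \approx -7.3685 \cdot 10^{5}$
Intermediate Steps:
$T{\left(j \right)} = \frac{1}{j}$
$K{\left(I \right)} = \frac{1}{I + \frac{1}{I^{2}}}$ ($K{\left(I \right)} = \frac{1}{I + \frac{1}{I I}} = \frac{1}{I + \frac{1}{I^{2}}}$)
$\frac{12 \cdot 28 \left(-17\right)}{K{\left(129 \right)}} + \frac{18752}{-9336} = \frac{12 \cdot 28 \left(-17\right)}{129^{2} \frac{1}{1 + 129^{3}}} + \frac{18752}{-9336} = \frac{336 \left(-17\right)}{16641 \frac{1}{1 + 2146689}} + 18752 \left(- \frac{1}{9336}\right) = - \frac{5712}{16641 \cdot \frac{1}{2146690}} - \frac{2344}{1167} = - \frac{5712}{\frac{16641}{2146690}} - \frac{2344}{1167} = \left(-5712\right) \frac{2146690}{16641} - \frac{2344}{1167} = - \frac{4087297760}{5547} - \frac{2344}{1167} = - \frac{1589963162696}{2157783}$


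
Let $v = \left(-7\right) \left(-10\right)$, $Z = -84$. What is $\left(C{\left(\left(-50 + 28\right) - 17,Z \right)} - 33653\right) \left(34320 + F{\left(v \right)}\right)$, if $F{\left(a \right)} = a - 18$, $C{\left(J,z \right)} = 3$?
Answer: $-1156617800$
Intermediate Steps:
$v = 70$
$F{\left(a \right)} = -18 + a$ ($F{\left(a \right)} = a - 18 = -18 + a$)
$\left(C{\left(\left(-50 + 28\right) - 17,Z \right)} - 33653\right) \left(34320 + F{\left(v \right)}\right) = \left(3 - 33653\right) \left(34320 + \left(-18 + 70\right)\right) = - 33650 \left(34320 + 52\right) = \left(-33650\right) 34372 = -1156617800$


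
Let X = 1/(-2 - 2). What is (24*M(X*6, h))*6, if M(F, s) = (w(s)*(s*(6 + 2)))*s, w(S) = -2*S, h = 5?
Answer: -288000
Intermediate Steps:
X = -1/4 (X = 1/(-4) = -1/4 ≈ -0.25000)
M(F, s) = -16*s**3 (M(F, s) = ((-2*s)*(s*(6 + 2)))*s = ((-2*s)*(s*8))*s = ((-2*s)*(8*s))*s = (-16*s**2)*s = -16*s**3)
(24*M(X*6, h))*6 = (24*(-16*5**3))*6 = (24*(-16*125))*6 = (24*(-2000))*6 = -48000*6 = -288000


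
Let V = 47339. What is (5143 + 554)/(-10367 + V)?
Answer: 633/4108 ≈ 0.15409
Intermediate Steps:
(5143 + 554)/(-10367 + V) = (5143 + 554)/(-10367 + 47339) = 5697/36972 = 5697*(1/36972) = 633/4108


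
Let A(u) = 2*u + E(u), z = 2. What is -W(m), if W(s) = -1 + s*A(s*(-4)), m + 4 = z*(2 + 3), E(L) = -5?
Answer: 319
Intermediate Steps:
A(u) = -5 + 2*u (A(u) = 2*u - 5 = -5 + 2*u)
m = 6 (m = -4 + 2*(2 + 3) = -4 + 2*5 = -4 + 10 = 6)
W(s) = -1 + s*(-5 - 8*s) (W(s) = -1 + s*(-5 + 2*(s*(-4))) = -1 + s*(-5 + 2*(-4*s)) = -1 + s*(-5 - 8*s))
-W(m) = -(-1 - 1*6*(5 + 8*6)) = -(-1 - 1*6*(5 + 48)) = -(-1 - 1*6*53) = -(-1 - 318) = -1*(-319) = 319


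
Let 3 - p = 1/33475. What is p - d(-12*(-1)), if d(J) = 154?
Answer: -5054726/33475 ≈ -151.00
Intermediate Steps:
p = 100424/33475 (p = 3 - 1/33475 = 100424/33475 ≈ 3.0000)
p - d(-12*(-1)) = 100424/33475 - 1*154 = 100424/33475 - 154 = -5054726/33475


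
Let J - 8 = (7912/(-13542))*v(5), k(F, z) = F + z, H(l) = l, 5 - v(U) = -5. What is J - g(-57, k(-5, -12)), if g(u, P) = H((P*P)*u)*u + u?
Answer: -6357304376/6771 ≈ -9.3890e+5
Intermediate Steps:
v(U) = 10 (v(U) = 5 - 1*(-5) = 5 + 5 = 10)
g(u, P) = u + P**2*u**2 (g(u, P) = ((P*P)*u)*u + u = (P**2*u)*u + u = (u*P**2)*u + u = P**2*u**2 + u = u + P**2*u**2)
J = 14608/6771 (J = 8 + (7912/(-13542))*10 = 8 + (7912*(-1/13542))*10 = 8 - 3956/6771*10 = 8 - 39560/6771 = 14608/6771 ≈ 2.1574)
J - g(-57, k(-5, -12)) = 14608/6771 - (-57)*(1 - 57*(-5 - 12)**2) = 14608/6771 - (-57)*(1 - 57*(-17)**2) = 14608/6771 - (-57)*(1 - 57*289) = 14608/6771 - (-57)*(1 - 16473) = 14608/6771 - (-57)*(-16472) = 14608/6771 - 1*938904 = 14608/6771 - 938904 = -6357304376/6771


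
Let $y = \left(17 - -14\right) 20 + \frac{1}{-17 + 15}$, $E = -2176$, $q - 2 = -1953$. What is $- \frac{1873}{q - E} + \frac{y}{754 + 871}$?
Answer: $- \frac{232339}{29250} \approx -7.9432$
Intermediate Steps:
$q = -1951$ ($q = 2 - 1953 = -1951$)
$y = \frac{1239}{2}$ ($y = \left(17 + 14\right) 20 + \frac{1}{-2} = 31 \cdot 20 - \frac{1}{2} = 620 - \frac{1}{2} = \frac{1239}{2} \approx 619.5$)
$- \frac{1873}{q - E} + \frac{y}{754 + 871} = - \frac{1873}{-1951 - -2176} + \frac{1239}{2 \left(754 + 871\right)} = - \frac{1873}{-1951 + 2176} + \frac{1239}{2 \cdot 1625} = - \frac{1873}{225} + \frac{1239}{2} \cdot \frac{1}{1625} = \left(-1873\right) \frac{1}{225} + \frac{1239}{3250} = - \frac{1873}{225} + \frac{1239}{3250} = - \frac{232339}{29250}$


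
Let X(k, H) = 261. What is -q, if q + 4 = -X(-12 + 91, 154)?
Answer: 265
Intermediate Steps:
q = -265 (q = -4 - 1*261 = -4 - 261 = -265)
-q = -1*(-265) = 265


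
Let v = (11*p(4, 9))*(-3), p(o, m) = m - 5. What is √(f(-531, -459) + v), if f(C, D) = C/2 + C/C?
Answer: I*√1586/2 ≈ 19.912*I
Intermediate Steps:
p(o, m) = -5 + m
f(C, D) = 1 + C/2 (f(C, D) = C*(½) + 1 = C/2 + 1 = 1 + C/2)
v = -132 (v = (11*(-5 + 9))*(-3) = (11*4)*(-3) = 44*(-3) = -132)
√(f(-531, -459) + v) = √((1 + (½)*(-531)) - 132) = √((1 - 531/2) - 132) = √(-529/2 - 132) = √(-793/2) = I*√1586/2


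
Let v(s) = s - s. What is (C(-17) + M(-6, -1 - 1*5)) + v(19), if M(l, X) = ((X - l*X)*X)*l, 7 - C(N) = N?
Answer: -1488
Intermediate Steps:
C(N) = 7 - N
v(s) = 0
M(l, X) = X*l*(X - X*l) (M(l, X) = ((X - X*l)*X)*l = (X*(X - X*l))*l = X*l*(X - X*l))
(C(-17) + M(-6, -1 - 1*5)) + v(19) = ((7 - 1*(-17)) - 6*(-1 - 1*5)²*(1 - 1*(-6))) + 0 = ((7 + 17) - 6*(-1 - 5)²*(1 + 6)) + 0 = (24 - 6*(-6)²*7) + 0 = (24 - 6*36*7) + 0 = (24 - 1512) + 0 = -1488 + 0 = -1488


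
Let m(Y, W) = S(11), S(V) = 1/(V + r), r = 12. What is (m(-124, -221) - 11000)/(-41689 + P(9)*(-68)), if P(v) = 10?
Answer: 84333/324829 ≈ 0.25962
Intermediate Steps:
S(V) = 1/(12 + V) (S(V) = 1/(V + 12) = 1/(12 + V))
m(Y, W) = 1/23 (m(Y, W) = 1/(12 + 11) = 1/23)
(m(-124, -221) - 11000)/(-41689 + P(9)*(-68)) = (1/23 - 11000)/(-41689 + 10*(-68)) = -252999/(23*(-41689 - 680)) = -252999/23/(-42369) = -252999/23*(-1/42369) = 84333/324829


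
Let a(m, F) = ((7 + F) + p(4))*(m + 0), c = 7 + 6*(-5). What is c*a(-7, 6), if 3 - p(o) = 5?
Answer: 1771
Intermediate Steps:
p(o) = -2 (p(o) = 3 - 1*5 = 3 - 5 = -2)
c = -23 (c = 7 - 30 = -23)
a(m, F) = m*(5 + F) (a(m, F) = ((7 + F) - 2)*(m + 0) = (5 + F)*m = m*(5 + F))
c*a(-7, 6) = -(-161)*(5 + 6) = -(-161)*11 = -23*(-77) = 1771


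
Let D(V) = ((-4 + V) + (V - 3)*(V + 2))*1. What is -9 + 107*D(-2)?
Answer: -651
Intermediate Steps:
D(V) = -4 + V + (-3 + V)*(2 + V) (D(V) = ((-4 + V) + (-3 + V)*(2 + V))*1 = (-4 + V + (-3 + V)*(2 + V))*1 = -4 + V + (-3 + V)*(2 + V))
-9 + 107*D(-2) = -9 + 107*(-10 + (-2)**2) = -9 + 107*(-10 + 4) = -9 + 107*(-6) = -9 - 642 = -651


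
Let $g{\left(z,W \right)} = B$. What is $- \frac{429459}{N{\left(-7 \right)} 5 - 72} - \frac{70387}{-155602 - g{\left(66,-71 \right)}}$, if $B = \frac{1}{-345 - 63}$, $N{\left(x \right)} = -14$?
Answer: $\frac{27268546673517}{9014957330} \approx 3024.8$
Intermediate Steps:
$B = - \frac{1}{408}$ ($B = \frac{1}{-408} = - \frac{1}{408} \approx -0.002451$)
$g{\left(z,W \right)} = - \frac{1}{408}$
$- \frac{429459}{N{\left(-7 \right)} 5 - 72} - \frac{70387}{-155602 - g{\left(66,-71 \right)}} = - \frac{429459}{\left(-14\right) 5 - 72} - \frac{70387}{-155602 - - \frac{1}{408}} = - \frac{429459}{-70 - 72} - \frac{70387}{-155602 + \frac{1}{408}} = - \frac{429459}{-142} - \frac{70387}{- \frac{63485615}{408}} = \left(-429459\right) \left(- \frac{1}{142}\right) - - \frac{28717896}{63485615} = \frac{429459}{142} + \frac{28717896}{63485615} = \frac{27268546673517}{9014957330}$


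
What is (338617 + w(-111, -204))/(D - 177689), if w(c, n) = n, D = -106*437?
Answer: -338413/224011 ≈ -1.5107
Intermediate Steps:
D = -46322
(338617 + w(-111, -204))/(D - 177689) = (338617 - 204)/(-46322 - 177689) = 338413/(-224011) = 338413*(-1/224011) = -338413/224011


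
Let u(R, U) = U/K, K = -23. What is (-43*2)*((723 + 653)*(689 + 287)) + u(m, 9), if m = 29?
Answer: -2656406537/23 ≈ -1.1550e+8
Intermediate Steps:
u(R, U) = -U/23 (u(R, U) = U/(-23) = U*(-1/23) = -U/23)
(-43*2)*((723 + 653)*(689 + 287)) + u(m, 9) = (-43*2)*((723 + 653)*(689 + 287)) - 1/23*9 = -118336*976 - 9/23 = -86*1342976 - 9/23 = -115495936 - 9/23 = -2656406537/23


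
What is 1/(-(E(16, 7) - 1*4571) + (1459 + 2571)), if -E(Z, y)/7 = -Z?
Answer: 1/8489 ≈ 0.00011780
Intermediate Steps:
E(Z, y) = 7*Z (E(Z, y) = -(-7)*Z = 7*Z)
1/(-(E(16, 7) - 1*4571) + (1459 + 2571)) = 1/(-(7*16 - 1*4571) + (1459 + 2571)) = 1/(-(112 - 4571) + 4030) = 1/(-1*(-4459) + 4030) = 1/(4459 + 4030) = 1/8489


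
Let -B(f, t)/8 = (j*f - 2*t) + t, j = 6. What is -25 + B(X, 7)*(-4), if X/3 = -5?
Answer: -3129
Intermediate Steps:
X = -15 (X = 3*(-5) = -15)
B(f, t) = -48*f + 8*t (B(f, t) = -8*((6*f - 2*t) + t) = -8*((-2*t + 6*f) + t) = -8*(-t + 6*f) = -48*f + 8*t)
-25 + B(X, 7)*(-4) = -25 + (-48*(-15) + 8*7)*(-4) = -25 + (720 + 56)*(-4) = -25 + 776*(-4) = -25 - 3104 = -3129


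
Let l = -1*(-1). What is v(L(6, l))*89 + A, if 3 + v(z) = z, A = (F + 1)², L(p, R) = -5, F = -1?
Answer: -712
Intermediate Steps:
l = 1
A = 0 (A = (-1 + 1)² = 0² = 0)
v(z) = -3 + z
v(L(6, l))*89 + A = (-3 - 5)*89 + 0 = -8*89 + 0 = -712 + 0 = -712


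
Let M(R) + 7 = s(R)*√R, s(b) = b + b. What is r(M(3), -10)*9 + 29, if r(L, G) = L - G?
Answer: 56 + 54*√3 ≈ 149.53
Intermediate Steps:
s(b) = 2*b
M(R) = -7 + 2*R^(3/2) (M(R) = -7 + (2*R)*√R = -7 + 2*R^(3/2))
r(M(3), -10)*9 + 29 = ((-7 + 2*3^(3/2)) - 1*(-10))*9 + 29 = ((-7 + 2*(3*√3)) + 10)*9 + 29 = ((-7 + 6*√3) + 10)*9 + 29 = (3 + 6*√3)*9 + 29 = (27 + 54*√3) + 29 = 56 + 54*√3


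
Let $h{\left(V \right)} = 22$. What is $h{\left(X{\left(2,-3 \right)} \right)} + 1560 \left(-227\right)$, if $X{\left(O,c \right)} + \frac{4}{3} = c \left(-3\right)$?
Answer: $-354098$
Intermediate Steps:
$X{\left(O,c \right)} = - \frac{4}{3} - 3 c$ ($X{\left(O,c \right)} = - \frac{4}{3} + c \left(-3\right) = - \frac{4}{3} - 3 c$)
$h{\left(X{\left(2,-3 \right)} \right)} + 1560 \left(-227\right) = 22 + 1560 \left(-227\right) = 22 - 354120 = -354098$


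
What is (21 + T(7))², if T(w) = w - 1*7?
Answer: 441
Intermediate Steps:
T(w) = -7 + w (T(w) = w - 7 = -7 + w)
(21 + T(7))² = (21 + (-7 + 7))² = (21 + 0)² = 21² = 441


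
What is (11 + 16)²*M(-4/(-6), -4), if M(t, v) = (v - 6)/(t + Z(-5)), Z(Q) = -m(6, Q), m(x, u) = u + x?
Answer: 21870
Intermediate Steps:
Z(Q) = -6 - Q (Z(Q) = -(Q + 6) = -(6 + Q) = -6 - Q)
M(t, v) = (-6 + v)/(-1 + t) (M(t, v) = (v - 6)/(t + (-6 - 1*(-5))) = (-6 + v)/(t + (-6 + 5)) = (-6 + v)/(t - 1) = (-6 + v)/(-1 + t))
(11 + 16)²*M(-4/(-6), -4) = (11 + 16)²*((-6 - 4)/(-1 - 4/(-6))) = 27²*(-10/(-1 - 4*(-⅙))) = 729*(-10/(-1 + ⅔)) = 729*(-10/(-⅓)) = 729*(-3*(-10)) = 729*30 = 21870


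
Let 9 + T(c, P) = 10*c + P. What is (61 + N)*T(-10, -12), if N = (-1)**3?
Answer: -7260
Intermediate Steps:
T(c, P) = -9 + P + 10*c (T(c, P) = -9 + (10*c + P) = -9 + (P + 10*c) = -9 + P + 10*c)
N = -1
(61 + N)*T(-10, -12) = (61 - 1)*(-9 - 12 + 10*(-10)) = 60*(-9 - 12 - 100) = 60*(-121) = -7260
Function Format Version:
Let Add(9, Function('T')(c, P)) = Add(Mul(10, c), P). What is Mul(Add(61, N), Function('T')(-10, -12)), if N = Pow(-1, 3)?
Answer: -7260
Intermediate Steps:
Function('T')(c, P) = Add(-9, P, Mul(10, c)) (Function('T')(c, P) = Add(-9, Add(Mul(10, c), P)) = Add(-9, Add(P, Mul(10, c))) = Add(-9, P, Mul(10, c)))
N = -1
Mul(Add(61, N), Function('T')(-10, -12)) = Mul(Add(61, -1), Add(-9, -12, Mul(10, -10))) = Mul(60, Add(-9, -12, -100)) = Mul(60, -121) = -7260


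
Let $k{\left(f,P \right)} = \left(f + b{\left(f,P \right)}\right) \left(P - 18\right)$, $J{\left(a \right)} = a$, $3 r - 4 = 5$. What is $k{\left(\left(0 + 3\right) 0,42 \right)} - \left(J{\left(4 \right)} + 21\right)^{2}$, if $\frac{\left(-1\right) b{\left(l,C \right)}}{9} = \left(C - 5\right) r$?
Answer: $-24601$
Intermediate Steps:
$r = 3$ ($r = \frac{4}{3} + \frac{1}{3} \cdot 5 = \frac{4}{3} + \frac{5}{3} = 3$)
$b{\left(l,C \right)} = 135 - 27 C$ ($b{\left(l,C \right)} = - 9 \left(C - 5\right) 3 = - 9 \left(-5 + C\right) 3 = - 9 \left(-15 + 3 C\right) = 135 - 27 C$)
$k{\left(f,P \right)} = \left(-18 + P\right) \left(135 + f - 27 P\right)$ ($k{\left(f,P \right)} = \left(f - \left(-135 + 27 P\right)\right) \left(P - 18\right) = \left(135 + f - 27 P\right) \left(-18 + P\right) = \left(-18 + P\right) \left(135 + f - 27 P\right)$)
$k{\left(\left(0 + 3\right) 0,42 \right)} - \left(J{\left(4 \right)} + 21\right)^{2} = \left(-2430 - 27 \cdot 42^{2} - 18 \left(0 + 3\right) 0 + 621 \cdot 42 + 42 \left(0 + 3\right) 0\right) - \left(4 + 21\right)^{2} = \left(-2430 - 47628 - 18 \cdot 3 \cdot 0 + 26082 + 42 \cdot 3 \cdot 0\right) - 25^{2} = \left(-2430 - 47628 - 0 + 26082 + 42 \cdot 0\right) - 625 = \left(-2430 - 47628 + 0 + 26082 + 0\right) - 625 = -23976 - 625 = -24601$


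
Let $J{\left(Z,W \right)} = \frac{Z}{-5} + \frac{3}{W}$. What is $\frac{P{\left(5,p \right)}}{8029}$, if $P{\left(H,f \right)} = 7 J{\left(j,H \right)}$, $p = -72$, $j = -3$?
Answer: $\frac{6}{5735} \approx 0.0010462$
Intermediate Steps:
$J{\left(Z,W \right)} = \frac{3}{W} - \frac{Z}{5}$ ($J{\left(Z,W \right)} = Z \left(- \frac{1}{5}\right) + \frac{3}{W} = - \frac{Z}{5} + \frac{3}{W} = \frac{3}{W} - \frac{Z}{5}$)
$P{\left(H,f \right)} = \frac{21}{5} + \frac{21}{H}$ ($P{\left(H,f \right)} = 7 \left(\frac{3}{H} - - \frac{3}{5}\right) = 7 \left(\frac{3}{H} + \frac{3}{5}\right) = 7 \left(\frac{3}{5} + \frac{3}{H}\right) = \frac{21}{5} + \frac{21}{H}$)
$\frac{P{\left(5,p \right)}}{8029} = \frac{\frac{21}{5} + \frac{21}{5}}{8029} = \left(\frac{21}{5} + 21 \cdot \frac{1}{5}\right) \frac{1}{8029} = \left(\frac{21}{5} + \frac{21}{5}\right) \frac{1}{8029} = \frac{42}{5} \cdot \frac{1}{8029} = \frac{6}{5735}$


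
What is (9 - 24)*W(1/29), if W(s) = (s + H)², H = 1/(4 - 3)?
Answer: -13500/841 ≈ -16.052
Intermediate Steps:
H = 1 (H = 1/1 = 1)
W(s) = (1 + s)² (W(s) = (s + 1)² = (1 + s)²)
(9 - 24)*W(1/29) = (9 - 24)*(1 + 1/29)² = -15*(1 + 1/29)² = -15*(30/29)² = -15*900/841 = -13500/841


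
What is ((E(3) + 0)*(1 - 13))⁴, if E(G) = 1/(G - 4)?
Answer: 20736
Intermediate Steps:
E(G) = 1/(-4 + G)
((E(3) + 0)*(1 - 13))⁴ = ((1/(-4 + 3) + 0)*(1 - 13))⁴ = ((1/(-1) + 0)*(-12))⁴ = ((-1 + 0)*(-12))⁴ = (-1*(-12))⁴ = 12⁴ = 20736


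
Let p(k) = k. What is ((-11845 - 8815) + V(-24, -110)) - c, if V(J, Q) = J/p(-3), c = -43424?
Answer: 22772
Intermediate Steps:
V(J, Q) = -J/3 (V(J, Q) = J/(-3) = J*(-⅓) = -J/3)
((-11845 - 8815) + V(-24, -110)) - c = ((-11845 - 8815) - ⅓*(-24)) - 1*(-43424) = (-20660 + 8) + 43424 = -20652 + 43424 = 22772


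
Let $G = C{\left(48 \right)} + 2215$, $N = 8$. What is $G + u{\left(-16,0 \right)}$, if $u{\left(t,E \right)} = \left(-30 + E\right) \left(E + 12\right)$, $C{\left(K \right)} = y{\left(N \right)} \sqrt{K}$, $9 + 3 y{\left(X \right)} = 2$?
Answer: $1855 - \frac{28 \sqrt{3}}{3} \approx 1838.8$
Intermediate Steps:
$y{\left(X \right)} = - \frac{7}{3}$ ($y{\left(X \right)} = -3 + \frac{1}{3} \cdot 2 = -3 + \frac{2}{3} = - \frac{7}{3}$)
$C{\left(K \right)} = - \frac{7 \sqrt{K}}{3}$
$u{\left(t,E \right)} = \left(-30 + E\right) \left(12 + E\right)$
$G = 2215 - \frac{28 \sqrt{3}}{3}$ ($G = - \frac{7 \sqrt{48}}{3} + 2215 = - \frac{7 \cdot 4 \sqrt{3}}{3} + 2215 = - \frac{28 \sqrt{3}}{3} + 2215 = 2215 - \frac{28 \sqrt{3}}{3} \approx 2198.8$)
$G + u{\left(-16,0 \right)} = \left(2215 - \frac{28 \sqrt{3}}{3}\right) - \left(360 - 0^{2}\right) = \left(2215 - \frac{28 \sqrt{3}}{3}\right) + \left(-360 + 0 + 0\right) = \left(2215 - \frac{28 \sqrt{3}}{3}\right) - 360 = 1855 - \frac{28 \sqrt{3}}{3}$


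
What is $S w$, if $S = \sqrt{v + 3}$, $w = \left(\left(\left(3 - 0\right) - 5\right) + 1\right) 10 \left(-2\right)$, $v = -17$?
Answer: $20 i \sqrt{14} \approx 74.833 i$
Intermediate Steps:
$w = 20$ ($w = \left(\left(\left(3 + 0\right) - 5\right) + 1\right) 10 \left(-2\right) = \left(\left(3 - 5\right) + 1\right) 10 \left(-2\right) = \left(-2 + 1\right) 10 \left(-2\right) = \left(-1\right) 10 \left(-2\right) = \left(-10\right) \left(-2\right) = 20$)
$S = i \sqrt{14}$ ($S = \sqrt{-17 + 3} = \sqrt{-14} = i \sqrt{14} \approx 3.7417 i$)
$S w = i \sqrt{14} \cdot 20 = 20 i \sqrt{14}$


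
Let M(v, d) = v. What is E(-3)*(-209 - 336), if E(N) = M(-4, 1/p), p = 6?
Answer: 2180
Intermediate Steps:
E(N) = -4
E(-3)*(-209 - 336) = -4*(-209 - 336) = -4*(-545) = 2180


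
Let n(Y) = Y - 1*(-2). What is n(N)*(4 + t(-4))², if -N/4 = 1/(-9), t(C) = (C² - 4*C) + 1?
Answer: 30118/9 ≈ 3346.4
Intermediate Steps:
t(C) = 1 + C² - 4*C
N = 4/9 (N = -4/(-9) = -4*(-⅑) = 4/9 ≈ 0.44444)
n(Y) = 2 + Y (n(Y) = Y + 2 = 2 + Y)
n(N)*(4 + t(-4))² = (2 + 4/9)*(4 + (1 + (-4)² - 4*(-4)))² = 22*(4 + (1 + 16 + 16))²/9 = 22*(4 + 33)²/9 = (22/9)*37² = (22/9)*1369 = 30118/9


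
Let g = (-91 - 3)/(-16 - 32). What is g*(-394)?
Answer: -9259/12 ≈ -771.58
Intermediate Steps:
g = 47/24 (g = -94/(-48) = -94*(-1/48) = 47/24 ≈ 1.9583)
g*(-394) = (47/24)*(-394) = -9259/12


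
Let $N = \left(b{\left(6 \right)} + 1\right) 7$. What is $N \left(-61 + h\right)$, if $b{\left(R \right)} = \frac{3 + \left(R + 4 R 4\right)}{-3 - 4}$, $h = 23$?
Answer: $3724$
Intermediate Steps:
$b{\left(R \right)} = - \frac{3}{7} - \frac{17 R}{7}$ ($b{\left(R \right)} = \frac{3 + \left(R + 16 R\right)}{-7} = \left(3 + 17 R\right) \left(- \frac{1}{7}\right) = - \frac{3}{7} - \frac{17 R}{7}$)
$N = -98$ ($N = \left(\left(- \frac{3}{7} - \frac{102}{7}\right) + 1\right) 7 = \left(-15 + 1\right) 7 = \left(-14\right) 7 = -98$)
$N \left(-61 + h\right) = - 98 \left(-61 + 23\right) = \left(-98\right) \left(-38\right) = 3724$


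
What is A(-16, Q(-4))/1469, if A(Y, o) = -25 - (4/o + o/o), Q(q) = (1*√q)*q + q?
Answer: -129/7345 - 2*I/7345 ≈ -0.017563 - 0.00027229*I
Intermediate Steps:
Q(q) = q + q^(3/2) (Q(q) = √q*q + q = q^(3/2) + q = q + q^(3/2))
A(Y, o) = -26 - 4/o (A(Y, o) = -25 - (4/o + 1) = -25 - (1 + 4/o) = -25 + (-1 - 4/o) = -26 - 4/o)
A(-16, Q(-4))/1469 = (-26 - 4/(-4 + (-4)^(3/2)))/1469 = (-26 - 4*(-4 + 8*I)/80)*(1/1469) = (-26 - (-4 + 8*I)/20)*(1/1469) = -2/113 - (-4 + 8*I)/29380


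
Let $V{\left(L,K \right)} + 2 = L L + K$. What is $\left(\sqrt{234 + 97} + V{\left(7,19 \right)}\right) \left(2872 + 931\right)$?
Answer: $250998 + 3803 \sqrt{331} \approx 3.2019 \cdot 10^{5}$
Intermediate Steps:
$V{\left(L,K \right)} = -2 + K + L^{2}$ ($V{\left(L,K \right)} = -2 + \left(L L + K\right) = -2 + \left(L^{2} + K\right) = -2 + \left(K + L^{2}\right) = -2 + K + L^{2}$)
$\left(\sqrt{234 + 97} + V{\left(7,19 \right)}\right) \left(2872 + 931\right) = \left(\sqrt{234 + 97} + \left(-2 + 19 + 7^{2}\right)\right) \left(2872 + 931\right) = \left(\sqrt{331} + \left(-2 + 19 + 49\right)\right) 3803 = \left(\sqrt{331} + 66\right) 3803 = \left(66 + \sqrt{331}\right) 3803 = 250998 + 3803 \sqrt{331}$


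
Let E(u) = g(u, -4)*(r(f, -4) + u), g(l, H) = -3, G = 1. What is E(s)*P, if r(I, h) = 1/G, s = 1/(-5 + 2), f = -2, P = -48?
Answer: 96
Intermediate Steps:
s = -⅓ (s = 1/(-3) = -⅓ ≈ -0.33333)
r(I, h) = 1 (r(I, h) = 1/1 = 1)
E(u) = -3 - 3*u (E(u) = -3*(1 + u) = -3 - 3*u)
E(s)*P = (-3 - 3*(-⅓))*(-48) = (-3 + 1)*(-48) = -2*(-48) = 96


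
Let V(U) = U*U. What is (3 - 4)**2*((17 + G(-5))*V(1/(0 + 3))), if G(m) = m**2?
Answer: 14/3 ≈ 4.6667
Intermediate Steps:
V(U) = U**2
(3 - 4)**2*((17 + G(-5))*V(1/(0 + 3))) = (3 - 4)**2*((17 + (-5)**2)*(1/(0 + 3))**2) = (-1)**2*((17 + 25)*(1/3)**2) = 1*(42*(1/3)**2) = 1*(42*(1/9)) = 1*(14/3) = 14/3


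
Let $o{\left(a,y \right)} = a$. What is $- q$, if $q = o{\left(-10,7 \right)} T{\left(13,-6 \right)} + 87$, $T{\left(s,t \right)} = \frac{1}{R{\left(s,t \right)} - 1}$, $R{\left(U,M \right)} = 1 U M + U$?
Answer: $- \frac{2876}{33} \approx -87.151$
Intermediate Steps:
$R{\left(U,M \right)} = U + M U$ ($R{\left(U,M \right)} = U M + U = M U + U = U + M U$)
$T{\left(s,t \right)} = \frac{1}{-1 + s \left(1 + t\right)}$ ($T{\left(s,t \right)} = \frac{1}{s \left(1 + t\right) - 1} = \frac{1}{-1 + s \left(1 + t\right)}$)
$q = \frac{2876}{33}$ ($q = - \frac{10}{-1 + 13 \left(1 - 6\right)} + 87 = - \frac{10}{-1 + 13 \left(-5\right)} + 87 = - \frac{10}{-1 - 65} + 87 = - \frac{10}{-66} + 87 = \left(-10\right) \left(- \frac{1}{66}\right) + 87 = \frac{5}{33} + 87 = \frac{2876}{33} \approx 87.151$)
$- q = \left(-1\right) \frac{2876}{33} = - \frac{2876}{33}$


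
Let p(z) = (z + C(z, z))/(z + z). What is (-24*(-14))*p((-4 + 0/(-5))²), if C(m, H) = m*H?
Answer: 2856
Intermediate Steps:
C(m, H) = H*m
p(z) = (z + z²)/(2*z) (p(z) = (z + z*z)/(z + z) = (z + z²)/((2*z)) = (z + z²)*(1/(2*z)) = (z + z²)/(2*z))
(-24*(-14))*p((-4 + 0/(-5))²) = (-24*(-14))*(½ + (-4 + 0/(-5))²/2) = 336*(½ + (-4 + 0*(-⅕))²/2) = 336*(½ + (-4 + 0)²/2) = 336*(½ + (½)*(-4)²) = 336*(½ + (½)*16) = 336*(½ + 8) = 336*(17/2) = 2856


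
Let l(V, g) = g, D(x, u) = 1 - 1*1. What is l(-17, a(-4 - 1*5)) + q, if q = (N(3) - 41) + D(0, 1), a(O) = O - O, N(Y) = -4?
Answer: -45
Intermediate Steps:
D(x, u) = 0 (D(x, u) = 1 - 1 = 0)
a(O) = 0
q = -45 (q = (-4 - 41) + 0 = -45 + 0 = -45)
l(-17, a(-4 - 1*5)) + q = 0 - 45 = -45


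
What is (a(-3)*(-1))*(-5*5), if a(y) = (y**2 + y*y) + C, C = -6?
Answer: 300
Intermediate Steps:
a(y) = -6 + 2*y**2 (a(y) = (y**2 + y*y) - 6 = (y**2 + y**2) - 6 = 2*y**2 - 6 = -6 + 2*y**2)
(a(-3)*(-1))*(-5*5) = ((-6 + 2*(-3)**2)*(-1))*(-5*5) = ((-6 + 2*9)*(-1))*(-25) = ((-6 + 18)*(-1))*(-25) = (12*(-1))*(-25) = -12*(-25) = 300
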